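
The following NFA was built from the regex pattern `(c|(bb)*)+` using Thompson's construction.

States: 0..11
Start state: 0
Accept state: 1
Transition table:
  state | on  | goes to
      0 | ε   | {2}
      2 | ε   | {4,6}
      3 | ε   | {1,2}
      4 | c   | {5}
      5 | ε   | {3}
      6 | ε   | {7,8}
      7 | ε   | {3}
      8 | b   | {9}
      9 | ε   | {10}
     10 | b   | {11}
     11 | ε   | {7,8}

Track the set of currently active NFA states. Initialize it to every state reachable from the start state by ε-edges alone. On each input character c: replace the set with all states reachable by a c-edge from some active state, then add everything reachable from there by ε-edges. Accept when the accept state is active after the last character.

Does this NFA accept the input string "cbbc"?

Answer: ACCEPT

Derivation:
initial (ε-close {0}): {0,1,2,3,4,6,7,8}
'c' @ 1: {1,2,3,4,5,6,7,8}  (accept∈set)
'b' @ 2: {9,10}
'b' @ 3: {1,2,3,4,6,7,8,11}  (accept∈set)
'c' @ 4: {1,2,3,4,5,6,7,8}  (accept∈set)
final: {1,2,3,4,5,6,7,8}; accept 1 in set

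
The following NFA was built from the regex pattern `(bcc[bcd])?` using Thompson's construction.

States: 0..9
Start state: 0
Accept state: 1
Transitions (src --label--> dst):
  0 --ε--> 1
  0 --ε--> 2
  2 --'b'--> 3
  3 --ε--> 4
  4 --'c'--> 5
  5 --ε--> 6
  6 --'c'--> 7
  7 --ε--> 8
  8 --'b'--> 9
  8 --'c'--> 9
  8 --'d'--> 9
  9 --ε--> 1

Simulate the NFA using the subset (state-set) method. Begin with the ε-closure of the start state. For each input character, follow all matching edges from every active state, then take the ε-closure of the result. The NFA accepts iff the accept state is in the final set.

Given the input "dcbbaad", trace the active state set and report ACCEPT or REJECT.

Answer: REJECT

Derivation:
S₀ = ε-closure({0}) = {0,1,2}
'd' @ 1: {}  — no active states
rest 'cbbaad' ignored (set empty)
end set {} — state 1 not in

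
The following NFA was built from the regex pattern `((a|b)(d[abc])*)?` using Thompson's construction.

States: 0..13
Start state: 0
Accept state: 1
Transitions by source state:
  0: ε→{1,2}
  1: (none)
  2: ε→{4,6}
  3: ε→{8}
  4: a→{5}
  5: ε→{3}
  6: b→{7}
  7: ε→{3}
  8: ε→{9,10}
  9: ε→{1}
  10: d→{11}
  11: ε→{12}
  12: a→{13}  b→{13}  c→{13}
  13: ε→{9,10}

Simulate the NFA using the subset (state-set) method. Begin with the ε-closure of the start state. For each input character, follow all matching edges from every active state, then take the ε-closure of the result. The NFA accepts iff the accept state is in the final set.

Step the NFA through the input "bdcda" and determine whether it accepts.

Answer: ACCEPT

Trace:
S₀ = ε-closure({0}) = {0,1,2,4,6}
'b' @ 1: {1,3,7,8,9,10}  (accept∈set)
'd' @ 2: {11,12}
'c' @ 3: {1,9,10,13}  (accept∈set)
'd' @ 4: {11,12}
'a' @ 5: {1,9,10,13}  (accept∈set)
end set {1,9,10,13} — state 1 in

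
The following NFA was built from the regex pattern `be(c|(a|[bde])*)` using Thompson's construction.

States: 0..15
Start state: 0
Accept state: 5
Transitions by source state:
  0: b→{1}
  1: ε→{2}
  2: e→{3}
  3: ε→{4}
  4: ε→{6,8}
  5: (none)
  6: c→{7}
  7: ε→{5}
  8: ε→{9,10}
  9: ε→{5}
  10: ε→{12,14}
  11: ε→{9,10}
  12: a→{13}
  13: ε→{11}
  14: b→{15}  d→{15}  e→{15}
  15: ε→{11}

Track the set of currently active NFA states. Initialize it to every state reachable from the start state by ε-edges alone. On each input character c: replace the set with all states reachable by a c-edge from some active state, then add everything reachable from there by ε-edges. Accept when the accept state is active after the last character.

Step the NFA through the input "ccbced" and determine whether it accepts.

start: ε-closure({0}) = {0}
'c' @ 1: {}  — no active states
rest 'cbced' ignored (set empty)
final: {}; accept 5 not in set

Answer: REJECT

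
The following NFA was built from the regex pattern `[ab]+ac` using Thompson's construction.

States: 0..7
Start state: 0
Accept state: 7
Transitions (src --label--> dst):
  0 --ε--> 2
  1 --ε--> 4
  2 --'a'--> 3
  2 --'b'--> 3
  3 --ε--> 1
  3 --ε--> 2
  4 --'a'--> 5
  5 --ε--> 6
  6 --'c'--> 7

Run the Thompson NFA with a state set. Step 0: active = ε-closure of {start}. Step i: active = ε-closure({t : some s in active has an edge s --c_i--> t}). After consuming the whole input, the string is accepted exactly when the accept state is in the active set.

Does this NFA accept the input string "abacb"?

S₀ = ε-closure({0}) = {0,2}
'a' @ 1: {1,2,3,4}
'b' @ 2: {1,2,3,4}
'a' @ 3: {1,2,3,4,5,6}
'c' @ 4: {7}  (accept∈set)
'b' @ 5: {}  — state set empty
end set {} — state 7 not in

Answer: REJECT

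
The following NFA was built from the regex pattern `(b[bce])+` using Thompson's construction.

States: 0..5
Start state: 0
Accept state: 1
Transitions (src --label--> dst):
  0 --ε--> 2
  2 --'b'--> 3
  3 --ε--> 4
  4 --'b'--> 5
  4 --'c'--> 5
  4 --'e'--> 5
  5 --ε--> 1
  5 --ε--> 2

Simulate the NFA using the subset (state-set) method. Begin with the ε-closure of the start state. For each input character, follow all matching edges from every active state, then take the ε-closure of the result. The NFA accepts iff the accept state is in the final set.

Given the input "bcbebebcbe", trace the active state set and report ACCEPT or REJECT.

S₀ = ε-closure({0}) = {0,2}
'b' @ 1: {3,4}
'c' @ 2: {1,2,5}  (accept∈set)
'b' @ 3: {3,4}
'e' @ 4: {1,2,5}  (accept∈set)
'b' @ 5: {3,4}
'e' @ 6: {1,2,5}  (accept∈set)
'b' @ 7: {3,4}
'c' @ 8: {1,2,5}  (accept∈set)
'b' @ 9: {3,4}
'e' @ 10: {1,2,5}  (accept∈set)
after full input: {1,2,5}  (accept=1 in)

Answer: ACCEPT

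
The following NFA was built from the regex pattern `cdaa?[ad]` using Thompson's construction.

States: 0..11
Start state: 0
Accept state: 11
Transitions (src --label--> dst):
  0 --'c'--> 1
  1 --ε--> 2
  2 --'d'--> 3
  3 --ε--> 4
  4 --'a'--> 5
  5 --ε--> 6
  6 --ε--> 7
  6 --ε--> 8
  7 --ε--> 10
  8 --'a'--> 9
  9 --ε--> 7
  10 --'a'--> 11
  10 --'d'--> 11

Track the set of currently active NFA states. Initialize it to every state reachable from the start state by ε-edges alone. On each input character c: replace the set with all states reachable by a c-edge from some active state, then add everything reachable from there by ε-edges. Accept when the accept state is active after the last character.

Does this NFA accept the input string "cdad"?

start: ε-closure({0}) = {0}
'c' @ 1: {1,2}
'd' @ 2: {3,4}
'a' @ 3: {5,6,7,8,10}
'd' @ 4: {11}  [accepting]
after full input: {11}  (accept=11 in)

Answer: ACCEPT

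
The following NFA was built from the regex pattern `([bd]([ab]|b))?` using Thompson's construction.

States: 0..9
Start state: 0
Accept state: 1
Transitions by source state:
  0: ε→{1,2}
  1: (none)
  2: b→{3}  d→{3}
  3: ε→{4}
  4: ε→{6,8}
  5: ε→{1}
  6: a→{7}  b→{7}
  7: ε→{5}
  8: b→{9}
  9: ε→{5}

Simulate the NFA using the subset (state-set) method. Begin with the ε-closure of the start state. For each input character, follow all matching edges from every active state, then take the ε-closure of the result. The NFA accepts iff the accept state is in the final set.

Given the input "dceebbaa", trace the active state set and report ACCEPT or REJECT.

S₀ = ε-closure({0}) = {0,1,2}
'd' @ 1: {3,4,6,8}
'c' @ 2: {}  — no active states
rest 'eebbaa' ignored (set empty)
final: {}; accept 1 not in set

Answer: REJECT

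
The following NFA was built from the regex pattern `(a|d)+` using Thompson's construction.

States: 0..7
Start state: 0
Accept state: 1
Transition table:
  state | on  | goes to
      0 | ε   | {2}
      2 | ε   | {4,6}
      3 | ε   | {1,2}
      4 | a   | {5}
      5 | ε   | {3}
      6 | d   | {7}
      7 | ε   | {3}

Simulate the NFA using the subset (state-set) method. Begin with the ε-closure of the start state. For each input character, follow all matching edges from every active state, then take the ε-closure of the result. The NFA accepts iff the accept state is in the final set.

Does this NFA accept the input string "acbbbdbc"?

Answer: REJECT

Trace:
initial (ε-close {0}): {0,2,4,6}
'a' @ 1: {1,2,3,4,5,6}  [accepting]
'c' @ 2: {}  — dead — no transitions
rest 'bbbdbc' ignored (set empty)
end set {} — state 1 not in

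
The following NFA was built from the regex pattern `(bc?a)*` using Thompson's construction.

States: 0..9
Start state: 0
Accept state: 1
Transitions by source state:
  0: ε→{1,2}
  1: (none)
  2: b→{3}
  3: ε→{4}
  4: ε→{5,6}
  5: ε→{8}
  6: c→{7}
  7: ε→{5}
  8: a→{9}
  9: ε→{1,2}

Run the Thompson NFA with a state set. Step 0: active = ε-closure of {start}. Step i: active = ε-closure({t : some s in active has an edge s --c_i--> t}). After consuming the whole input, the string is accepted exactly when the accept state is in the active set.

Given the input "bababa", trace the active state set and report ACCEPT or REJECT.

Answer: ACCEPT

Trace:
initial (ε-close {0}): {0,1,2}
'b' @ 1: {3,4,5,6,8}
'a' @ 2: {1,2,9}  ✓accept
'b' @ 3: {3,4,5,6,8}
'a' @ 4: {1,2,9}  ✓accept
'b' @ 5: {3,4,5,6,8}
'a' @ 6: {1,2,9}  ✓accept
final: {1,2,9}; accept 1 in set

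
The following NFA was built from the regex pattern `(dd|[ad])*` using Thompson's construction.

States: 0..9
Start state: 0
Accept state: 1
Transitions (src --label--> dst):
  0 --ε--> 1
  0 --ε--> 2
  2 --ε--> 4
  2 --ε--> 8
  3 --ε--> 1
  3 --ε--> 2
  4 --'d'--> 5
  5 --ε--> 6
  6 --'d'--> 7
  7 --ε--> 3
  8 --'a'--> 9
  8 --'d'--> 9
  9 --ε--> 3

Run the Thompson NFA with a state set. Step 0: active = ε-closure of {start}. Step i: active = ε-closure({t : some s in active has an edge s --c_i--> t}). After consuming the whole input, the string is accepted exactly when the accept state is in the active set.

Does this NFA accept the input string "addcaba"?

start: ε-closure({0}) = {0,1,2,4,8}
'a' @ 1: {1,2,3,4,8,9}  (accept∈set)
'd' @ 2: {1,2,3,4,5,6,8,9}  (accept∈set)
'd' @ 3: {1,2,3,4,5,6,7,8,9}  (accept∈set)
'c' @ 4: {}  — state set empty
rest 'aba' ignored (set empty)
after full input: {}  (accept=1 not in)

Answer: REJECT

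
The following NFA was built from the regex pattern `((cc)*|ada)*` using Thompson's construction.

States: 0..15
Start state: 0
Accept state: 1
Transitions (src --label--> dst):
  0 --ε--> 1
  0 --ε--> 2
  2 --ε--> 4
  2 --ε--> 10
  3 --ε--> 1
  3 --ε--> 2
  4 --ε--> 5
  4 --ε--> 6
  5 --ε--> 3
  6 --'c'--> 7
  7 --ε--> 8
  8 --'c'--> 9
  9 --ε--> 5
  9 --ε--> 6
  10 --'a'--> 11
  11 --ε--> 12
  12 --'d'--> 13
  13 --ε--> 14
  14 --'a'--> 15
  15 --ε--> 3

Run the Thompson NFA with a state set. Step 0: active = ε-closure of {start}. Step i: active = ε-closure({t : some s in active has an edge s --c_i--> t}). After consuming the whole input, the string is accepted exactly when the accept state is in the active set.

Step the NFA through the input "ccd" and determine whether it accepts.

initial (ε-close {0}): {0,1,2,3,4,5,6,10}
'c' @ 1: {7,8}
'c' @ 2: {1,2,3,4,5,6,9,10}  [accepting]
'd' @ 3: {}  — no active states
end set {} — state 1 not in

Answer: REJECT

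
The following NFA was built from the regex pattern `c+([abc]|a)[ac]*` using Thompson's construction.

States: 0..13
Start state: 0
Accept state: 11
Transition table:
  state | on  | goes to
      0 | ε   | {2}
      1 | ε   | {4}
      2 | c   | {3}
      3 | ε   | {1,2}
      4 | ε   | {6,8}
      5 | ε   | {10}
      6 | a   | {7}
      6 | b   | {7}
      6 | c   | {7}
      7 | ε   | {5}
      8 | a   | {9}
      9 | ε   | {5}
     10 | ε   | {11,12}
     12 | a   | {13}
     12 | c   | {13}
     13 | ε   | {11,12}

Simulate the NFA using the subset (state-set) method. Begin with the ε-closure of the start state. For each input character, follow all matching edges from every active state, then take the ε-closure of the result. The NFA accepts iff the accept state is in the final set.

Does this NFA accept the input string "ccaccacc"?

initial (ε-close {0}): {0,2}
'c' @ 1: {1,2,3,4,6,8}
'c' @ 2: {1,2,3,4,5,6,7,8,10,11,12}  ✓accept
'a' @ 3: {5,7,9,10,11,12,13}  ✓accept
'c' @ 4: {11,12,13}  ✓accept
'c' @ 5: {11,12,13}  ✓accept
'a' @ 6: {11,12,13}  ✓accept
'c' @ 7: {11,12,13}  ✓accept
'c' @ 8: {11,12,13}  ✓accept
end set {11,12,13} — state 11 in

Answer: ACCEPT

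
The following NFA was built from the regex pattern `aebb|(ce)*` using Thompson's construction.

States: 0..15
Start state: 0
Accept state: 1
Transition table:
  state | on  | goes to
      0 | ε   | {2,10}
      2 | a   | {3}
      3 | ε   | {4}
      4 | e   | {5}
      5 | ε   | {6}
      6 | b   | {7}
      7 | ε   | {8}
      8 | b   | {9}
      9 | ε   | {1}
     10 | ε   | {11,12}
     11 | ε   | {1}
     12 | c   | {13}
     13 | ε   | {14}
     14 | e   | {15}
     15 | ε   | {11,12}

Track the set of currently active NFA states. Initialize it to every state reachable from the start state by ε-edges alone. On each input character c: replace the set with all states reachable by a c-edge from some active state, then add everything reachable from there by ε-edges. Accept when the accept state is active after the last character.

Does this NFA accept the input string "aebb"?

Answer: ACCEPT

Trace:
start: ε-closure({0}) = {0,1,2,10,11,12}
'a' @ 1: {3,4}
'e' @ 2: {5,6}
'b' @ 3: {7,8}
'b' @ 4: {1,9}  (accept∈set)
final: {1,9}; accept 1 in set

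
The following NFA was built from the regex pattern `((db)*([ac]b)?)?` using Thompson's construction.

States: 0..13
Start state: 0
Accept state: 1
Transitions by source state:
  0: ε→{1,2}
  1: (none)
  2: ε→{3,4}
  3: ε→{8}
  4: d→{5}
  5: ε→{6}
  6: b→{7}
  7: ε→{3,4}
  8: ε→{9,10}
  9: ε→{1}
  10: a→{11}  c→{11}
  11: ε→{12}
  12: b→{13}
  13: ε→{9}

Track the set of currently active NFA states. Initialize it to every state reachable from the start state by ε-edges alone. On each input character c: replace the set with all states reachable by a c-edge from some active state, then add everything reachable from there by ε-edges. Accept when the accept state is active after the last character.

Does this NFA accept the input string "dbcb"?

S₀ = ε-closure({0}) = {0,1,2,3,4,8,9,10}
'd' @ 1: {5,6}
'b' @ 2: {1,3,4,7,8,9,10}  (accept∈set)
'c' @ 3: {11,12}
'b' @ 4: {1,9,13}  (accept∈set)
after full input: {1,9,13}  (accept=1 in)

Answer: ACCEPT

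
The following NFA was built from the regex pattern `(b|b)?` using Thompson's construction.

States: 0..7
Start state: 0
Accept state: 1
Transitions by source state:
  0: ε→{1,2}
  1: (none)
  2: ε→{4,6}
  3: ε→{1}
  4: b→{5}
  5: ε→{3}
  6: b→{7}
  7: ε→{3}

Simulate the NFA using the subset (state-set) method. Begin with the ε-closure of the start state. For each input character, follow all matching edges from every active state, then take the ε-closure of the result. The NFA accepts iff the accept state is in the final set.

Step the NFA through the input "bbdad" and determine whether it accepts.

initial (ε-close {0}): {0,1,2,4,6}
'b' @ 1: {1,3,5,7}  (accept∈set)
'b' @ 2: {}  — state set empty
rest 'dad' ignored (set empty)
end set {} — state 1 not in

Answer: REJECT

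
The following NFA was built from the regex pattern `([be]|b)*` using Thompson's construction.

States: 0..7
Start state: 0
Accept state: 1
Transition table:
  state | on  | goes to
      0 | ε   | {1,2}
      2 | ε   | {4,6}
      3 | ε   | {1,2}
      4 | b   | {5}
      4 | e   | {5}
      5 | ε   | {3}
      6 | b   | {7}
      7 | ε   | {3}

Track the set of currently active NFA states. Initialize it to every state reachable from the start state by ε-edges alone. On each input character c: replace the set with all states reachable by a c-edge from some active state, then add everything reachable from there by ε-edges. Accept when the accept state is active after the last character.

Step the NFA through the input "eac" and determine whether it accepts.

S₀ = ε-closure({0}) = {0,1,2,4,6}
'e' @ 1: {1,2,3,4,5,6}  (accept∈set)
'a' @ 2: {}  — no active states
rest 'c' ignored (set empty)
final: {}; accept 1 not in set

Answer: REJECT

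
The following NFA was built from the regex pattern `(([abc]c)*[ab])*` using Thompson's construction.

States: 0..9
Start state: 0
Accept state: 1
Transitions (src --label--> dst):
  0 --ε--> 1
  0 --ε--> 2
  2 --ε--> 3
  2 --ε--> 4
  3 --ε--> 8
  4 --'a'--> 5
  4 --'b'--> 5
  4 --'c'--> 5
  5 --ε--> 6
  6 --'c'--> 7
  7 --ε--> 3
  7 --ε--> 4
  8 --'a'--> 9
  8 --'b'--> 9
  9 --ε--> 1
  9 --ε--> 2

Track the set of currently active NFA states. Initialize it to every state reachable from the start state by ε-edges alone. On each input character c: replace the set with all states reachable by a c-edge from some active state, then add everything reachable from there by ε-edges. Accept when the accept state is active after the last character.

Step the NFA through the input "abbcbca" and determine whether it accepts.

start: ε-closure({0}) = {0,1,2,3,4,8}
'a' @ 1: {1,2,3,4,5,6,8,9}  ✓accept
'b' @ 2: {1,2,3,4,5,6,8,9}  ✓accept
'b' @ 3: {1,2,3,4,5,6,8,9}  ✓accept
'c' @ 4: {3,4,5,6,7,8}
'b' @ 5: {1,2,3,4,5,6,8,9}  ✓accept
'c' @ 6: {3,4,5,6,7,8}
'a' @ 7: {1,2,3,4,5,6,8,9}  ✓accept
after full input: {1,2,3,4,5,6,8,9}  (accept=1 in)

Answer: ACCEPT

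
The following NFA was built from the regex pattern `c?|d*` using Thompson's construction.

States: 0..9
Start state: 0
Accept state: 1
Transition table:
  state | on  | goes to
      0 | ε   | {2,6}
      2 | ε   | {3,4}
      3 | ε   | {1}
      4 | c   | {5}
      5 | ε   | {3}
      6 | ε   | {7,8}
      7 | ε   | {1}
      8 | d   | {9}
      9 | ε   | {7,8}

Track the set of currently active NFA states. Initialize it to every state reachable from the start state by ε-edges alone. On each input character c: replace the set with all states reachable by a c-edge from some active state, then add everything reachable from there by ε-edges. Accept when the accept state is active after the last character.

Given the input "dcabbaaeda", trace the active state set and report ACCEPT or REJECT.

S₀ = ε-closure({0}) = {0,1,2,3,4,6,7,8}
'd' @ 1: {1,7,8,9}  (accept∈set)
'c' @ 2: {}  — state set empty
rest 'abbaaeda' ignored (set empty)
final: {}; accept 1 not in set

Answer: REJECT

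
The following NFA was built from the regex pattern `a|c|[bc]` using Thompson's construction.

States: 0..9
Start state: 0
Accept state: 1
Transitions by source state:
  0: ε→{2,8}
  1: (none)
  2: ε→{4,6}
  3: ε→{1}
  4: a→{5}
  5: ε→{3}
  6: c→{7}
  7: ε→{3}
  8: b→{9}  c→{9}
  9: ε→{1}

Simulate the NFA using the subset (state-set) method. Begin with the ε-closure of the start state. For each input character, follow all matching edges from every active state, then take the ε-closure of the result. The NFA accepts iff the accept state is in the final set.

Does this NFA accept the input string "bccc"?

Answer: REJECT

Derivation:
initial (ε-close {0}): {0,2,4,6,8}
'b' @ 1: {1,9}  ✓accept
'c' @ 2: {}  — dead — no transitions
rest 'cc' ignored (set empty)
after full input: {}  (accept=1 not in)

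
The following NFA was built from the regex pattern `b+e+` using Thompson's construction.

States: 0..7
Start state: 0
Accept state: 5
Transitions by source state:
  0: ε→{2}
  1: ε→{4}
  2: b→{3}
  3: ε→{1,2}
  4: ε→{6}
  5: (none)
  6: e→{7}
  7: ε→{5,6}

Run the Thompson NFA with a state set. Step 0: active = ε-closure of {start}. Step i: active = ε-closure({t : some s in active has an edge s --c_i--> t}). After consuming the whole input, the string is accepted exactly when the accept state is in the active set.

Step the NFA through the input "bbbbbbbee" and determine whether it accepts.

start: ε-closure({0}) = {0,2}
'b' @ 1: {1,2,3,4,6}
'b' @ 2: {1,2,3,4,6}
'b' @ 3: {1,2,3,4,6}
'b' @ 4: {1,2,3,4,6}
'b' @ 5: {1,2,3,4,6}
'b' @ 6: {1,2,3,4,6}
'b' @ 7: {1,2,3,4,6}
'e' @ 8: {5,6,7}  [accepting]
'e' @ 9: {5,6,7}  [accepting]
after full input: {5,6,7}  (accept=5 in)

Answer: ACCEPT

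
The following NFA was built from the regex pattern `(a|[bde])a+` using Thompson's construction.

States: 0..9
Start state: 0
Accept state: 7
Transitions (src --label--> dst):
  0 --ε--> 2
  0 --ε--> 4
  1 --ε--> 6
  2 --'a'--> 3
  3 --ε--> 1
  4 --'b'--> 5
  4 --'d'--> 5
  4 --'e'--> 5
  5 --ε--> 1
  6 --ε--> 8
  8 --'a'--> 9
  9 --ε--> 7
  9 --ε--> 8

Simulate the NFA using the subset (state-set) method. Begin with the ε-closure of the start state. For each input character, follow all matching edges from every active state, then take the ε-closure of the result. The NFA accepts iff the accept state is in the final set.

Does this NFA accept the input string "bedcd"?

Answer: REJECT

Derivation:
S₀ = ε-closure({0}) = {0,2,4}
'b' @ 1: {1,5,6,8}
'e' @ 2: {}  — state set empty
rest 'dcd' ignored (set empty)
end set {} — state 7 not in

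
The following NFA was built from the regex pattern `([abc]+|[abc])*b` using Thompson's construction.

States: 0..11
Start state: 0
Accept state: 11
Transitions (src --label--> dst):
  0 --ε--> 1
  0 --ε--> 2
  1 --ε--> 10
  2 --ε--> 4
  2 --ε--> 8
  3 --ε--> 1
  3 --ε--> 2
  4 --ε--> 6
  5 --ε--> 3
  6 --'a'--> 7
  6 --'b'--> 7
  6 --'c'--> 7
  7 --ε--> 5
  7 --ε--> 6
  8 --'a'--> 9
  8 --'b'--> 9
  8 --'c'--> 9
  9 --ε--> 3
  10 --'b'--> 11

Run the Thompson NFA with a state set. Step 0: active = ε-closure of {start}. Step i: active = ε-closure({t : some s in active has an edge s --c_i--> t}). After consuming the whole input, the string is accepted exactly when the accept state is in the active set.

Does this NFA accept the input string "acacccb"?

Answer: ACCEPT

Trace:
S₀ = ε-closure({0}) = {0,1,2,4,6,8,10}
'a' @ 1: {1,2,3,4,5,6,7,8,9,10}
'c' @ 2: {1,2,3,4,5,6,7,8,9,10}
'a' @ 3: {1,2,3,4,5,6,7,8,9,10}
'c' @ 4: {1,2,3,4,5,6,7,8,9,10}
'c' @ 5: {1,2,3,4,5,6,7,8,9,10}
'c' @ 6: {1,2,3,4,5,6,7,8,9,10}
'b' @ 7: {1,2,3,4,5,6,7,8,9,10,11}  (accept∈set)
after full input: {1,2,3,4,5,6,7,8,9,10,11}  (accept=11 in)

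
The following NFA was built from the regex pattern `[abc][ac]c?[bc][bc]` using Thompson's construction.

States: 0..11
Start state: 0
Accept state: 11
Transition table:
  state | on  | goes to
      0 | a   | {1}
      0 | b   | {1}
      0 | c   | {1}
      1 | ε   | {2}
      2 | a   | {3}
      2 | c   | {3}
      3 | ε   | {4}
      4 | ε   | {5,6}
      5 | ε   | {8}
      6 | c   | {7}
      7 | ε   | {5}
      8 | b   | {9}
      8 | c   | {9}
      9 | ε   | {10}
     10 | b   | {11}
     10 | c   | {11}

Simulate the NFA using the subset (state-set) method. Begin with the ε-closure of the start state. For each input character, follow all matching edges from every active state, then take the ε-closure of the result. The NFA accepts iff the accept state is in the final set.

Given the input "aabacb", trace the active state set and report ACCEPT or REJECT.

start: ε-closure({0}) = {0}
'a' @ 1: {1,2}
'a' @ 2: {3,4,5,6,8}
'b' @ 3: {9,10}
'a' @ 4: {}  — no active states
rest 'cb' ignored (set empty)
after full input: {}  (accept=11 not in)

Answer: REJECT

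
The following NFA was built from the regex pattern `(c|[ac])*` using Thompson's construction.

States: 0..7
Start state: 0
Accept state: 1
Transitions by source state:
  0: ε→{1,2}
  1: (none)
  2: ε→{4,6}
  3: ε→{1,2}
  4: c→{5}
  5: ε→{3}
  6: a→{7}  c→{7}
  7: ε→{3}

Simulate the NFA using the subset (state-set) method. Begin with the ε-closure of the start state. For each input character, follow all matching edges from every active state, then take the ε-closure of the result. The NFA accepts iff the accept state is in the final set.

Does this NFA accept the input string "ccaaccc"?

Answer: ACCEPT

Trace:
start: ε-closure({0}) = {0,1,2,4,6}
'c' @ 1: {1,2,3,4,5,6,7}  [accepting]
'c' @ 2: {1,2,3,4,5,6,7}  [accepting]
'a' @ 3: {1,2,3,4,6,7}  [accepting]
'a' @ 4: {1,2,3,4,6,7}  [accepting]
'c' @ 5: {1,2,3,4,5,6,7}  [accepting]
'c' @ 6: {1,2,3,4,5,6,7}  [accepting]
'c' @ 7: {1,2,3,4,5,6,7}  [accepting]
after full input: {1,2,3,4,5,6,7}  (accept=1 in)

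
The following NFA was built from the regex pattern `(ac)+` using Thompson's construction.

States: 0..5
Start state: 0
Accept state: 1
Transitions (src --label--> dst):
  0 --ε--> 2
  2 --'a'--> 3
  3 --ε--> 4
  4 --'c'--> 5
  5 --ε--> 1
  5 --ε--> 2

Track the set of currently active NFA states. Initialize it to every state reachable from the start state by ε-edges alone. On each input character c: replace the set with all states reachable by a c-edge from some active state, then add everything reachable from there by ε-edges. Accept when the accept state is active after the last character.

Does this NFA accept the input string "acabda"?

start: ε-closure({0}) = {0,2}
'a' @ 1: {3,4}
'c' @ 2: {1,2,5}  (accept∈set)
'a' @ 3: {3,4}
'b' @ 4: {}  — dead — no transitions
rest 'da' ignored (set empty)
after full input: {}  (accept=1 not in)

Answer: REJECT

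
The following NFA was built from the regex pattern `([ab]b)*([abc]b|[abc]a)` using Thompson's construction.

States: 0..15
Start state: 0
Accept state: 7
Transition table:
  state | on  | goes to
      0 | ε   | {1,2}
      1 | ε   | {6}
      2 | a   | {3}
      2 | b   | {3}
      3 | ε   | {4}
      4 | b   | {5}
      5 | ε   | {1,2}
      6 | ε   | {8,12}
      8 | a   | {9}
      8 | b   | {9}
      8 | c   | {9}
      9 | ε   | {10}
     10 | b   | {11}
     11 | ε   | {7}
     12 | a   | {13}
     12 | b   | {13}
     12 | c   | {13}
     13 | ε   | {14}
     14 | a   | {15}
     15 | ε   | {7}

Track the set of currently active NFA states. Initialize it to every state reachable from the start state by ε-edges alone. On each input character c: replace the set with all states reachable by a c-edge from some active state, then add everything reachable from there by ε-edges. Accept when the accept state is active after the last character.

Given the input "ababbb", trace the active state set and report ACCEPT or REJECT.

Answer: ACCEPT

Trace:
start: ε-closure({0}) = {0,1,2,6,8,12}
'a' @ 1: {3,4,9,10,13,14}
'b' @ 2: {1,2,5,6,7,8,11,12}  (accept∈set)
'a' @ 3: {3,4,9,10,13,14}
'b' @ 4: {1,2,5,6,7,8,11,12}  (accept∈set)
'b' @ 5: {3,4,9,10,13,14}
'b' @ 6: {1,2,5,6,7,8,11,12}  (accept∈set)
after full input: {1,2,5,6,7,8,11,12}  (accept=7 in)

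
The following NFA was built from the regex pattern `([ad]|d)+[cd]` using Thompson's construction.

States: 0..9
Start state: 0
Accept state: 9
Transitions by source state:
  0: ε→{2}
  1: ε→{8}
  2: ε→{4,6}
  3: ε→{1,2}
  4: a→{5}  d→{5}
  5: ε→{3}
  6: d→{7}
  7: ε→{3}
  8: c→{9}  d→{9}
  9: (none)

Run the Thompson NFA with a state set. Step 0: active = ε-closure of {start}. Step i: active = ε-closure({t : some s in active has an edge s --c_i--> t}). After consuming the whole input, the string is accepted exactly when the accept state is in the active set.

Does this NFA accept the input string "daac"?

initial (ε-close {0}): {0,2,4,6}
'd' @ 1: {1,2,3,4,5,6,7,8}
'a' @ 2: {1,2,3,4,5,6,8}
'a' @ 3: {1,2,3,4,5,6,8}
'c' @ 4: {9}  ✓accept
after full input: {9}  (accept=9 in)

Answer: ACCEPT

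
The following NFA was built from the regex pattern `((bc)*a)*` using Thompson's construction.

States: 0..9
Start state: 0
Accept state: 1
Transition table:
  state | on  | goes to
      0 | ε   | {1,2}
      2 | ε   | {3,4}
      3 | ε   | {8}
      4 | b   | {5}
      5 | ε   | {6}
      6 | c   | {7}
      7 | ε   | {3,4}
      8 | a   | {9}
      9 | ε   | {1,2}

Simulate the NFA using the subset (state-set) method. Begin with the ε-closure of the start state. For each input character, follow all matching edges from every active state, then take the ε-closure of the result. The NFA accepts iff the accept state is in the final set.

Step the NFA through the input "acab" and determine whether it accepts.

Answer: REJECT

Derivation:
start: ε-closure({0}) = {0,1,2,3,4,8}
'a' @ 1: {1,2,3,4,8,9}  (accept∈set)
'c' @ 2: {}  — state set empty
rest 'ab' ignored (set empty)
end set {} — state 1 not in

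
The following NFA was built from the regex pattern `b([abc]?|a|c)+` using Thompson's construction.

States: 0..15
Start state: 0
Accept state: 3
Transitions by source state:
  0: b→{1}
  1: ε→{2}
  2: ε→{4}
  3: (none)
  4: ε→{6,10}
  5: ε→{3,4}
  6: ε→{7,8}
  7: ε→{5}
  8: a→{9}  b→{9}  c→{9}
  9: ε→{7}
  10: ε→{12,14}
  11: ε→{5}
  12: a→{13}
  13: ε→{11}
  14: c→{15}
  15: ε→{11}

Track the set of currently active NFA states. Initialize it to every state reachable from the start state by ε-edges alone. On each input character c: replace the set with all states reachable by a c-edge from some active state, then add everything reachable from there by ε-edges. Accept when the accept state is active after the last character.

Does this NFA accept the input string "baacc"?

Answer: ACCEPT

Trace:
S₀ = ε-closure({0}) = {0}
'b' @ 1: {1,2,3,4,5,6,7,8,10,12,14}  [accepting]
'a' @ 2: {3,4,5,6,7,8,9,10,11,12,13,14}  [accepting]
'a' @ 3: {3,4,5,6,7,8,9,10,11,12,13,14}  [accepting]
'c' @ 4: {3,4,5,6,7,8,9,10,11,12,14,15}  [accepting]
'c' @ 5: {3,4,5,6,7,8,9,10,11,12,14,15}  [accepting]
after full input: {3,4,5,6,7,8,9,10,11,12,14,15}  (accept=3 in)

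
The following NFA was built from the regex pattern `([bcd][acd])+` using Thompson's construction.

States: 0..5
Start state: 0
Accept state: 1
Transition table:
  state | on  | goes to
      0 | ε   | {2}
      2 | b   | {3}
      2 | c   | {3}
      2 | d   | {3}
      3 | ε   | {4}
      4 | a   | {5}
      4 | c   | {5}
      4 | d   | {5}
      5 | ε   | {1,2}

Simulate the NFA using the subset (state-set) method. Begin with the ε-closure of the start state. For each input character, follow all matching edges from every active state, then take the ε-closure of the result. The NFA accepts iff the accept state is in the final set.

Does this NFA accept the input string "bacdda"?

initial (ε-close {0}): {0,2}
'b' @ 1: {3,4}
'a' @ 2: {1,2,5}  [accepting]
'c' @ 3: {3,4}
'd' @ 4: {1,2,5}  [accepting]
'd' @ 5: {3,4}
'a' @ 6: {1,2,5}  [accepting]
end set {1,2,5} — state 1 in

Answer: ACCEPT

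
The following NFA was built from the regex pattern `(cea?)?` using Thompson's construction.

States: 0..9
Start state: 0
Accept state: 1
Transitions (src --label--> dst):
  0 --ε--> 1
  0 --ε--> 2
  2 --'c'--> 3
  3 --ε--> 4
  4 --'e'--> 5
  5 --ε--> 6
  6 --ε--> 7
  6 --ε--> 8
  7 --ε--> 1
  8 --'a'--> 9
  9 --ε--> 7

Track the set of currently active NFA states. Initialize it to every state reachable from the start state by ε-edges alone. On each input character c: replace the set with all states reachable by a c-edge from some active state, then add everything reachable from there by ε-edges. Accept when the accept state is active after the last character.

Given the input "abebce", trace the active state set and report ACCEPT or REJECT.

S₀ = ε-closure({0}) = {0,1,2}
'a' @ 1: {}  — dead — no transitions
rest 'bebce' ignored (set empty)
end set {} — state 1 not in

Answer: REJECT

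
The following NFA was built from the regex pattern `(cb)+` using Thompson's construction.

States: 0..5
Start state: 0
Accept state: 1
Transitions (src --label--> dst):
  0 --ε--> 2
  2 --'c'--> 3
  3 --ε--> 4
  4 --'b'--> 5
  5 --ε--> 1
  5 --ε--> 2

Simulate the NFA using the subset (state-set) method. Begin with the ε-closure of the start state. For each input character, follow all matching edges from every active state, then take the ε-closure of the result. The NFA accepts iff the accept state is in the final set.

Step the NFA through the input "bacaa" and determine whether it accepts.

initial (ε-close {0}): {0,2}
'b' @ 1: {}  — no active states
rest 'acaa' ignored (set empty)
final: {}; accept 1 not in set

Answer: REJECT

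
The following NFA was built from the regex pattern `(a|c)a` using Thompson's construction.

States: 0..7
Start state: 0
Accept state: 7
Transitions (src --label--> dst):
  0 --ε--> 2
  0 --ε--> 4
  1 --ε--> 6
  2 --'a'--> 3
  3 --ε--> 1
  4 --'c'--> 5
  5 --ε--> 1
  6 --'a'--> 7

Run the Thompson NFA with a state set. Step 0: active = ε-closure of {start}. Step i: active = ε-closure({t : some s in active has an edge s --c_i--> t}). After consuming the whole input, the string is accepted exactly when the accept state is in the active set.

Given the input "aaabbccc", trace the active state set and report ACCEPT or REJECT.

S₀ = ε-closure({0}) = {0,2,4}
'a' @ 1: {1,3,6}
'a' @ 2: {7}  [accepting]
'a' @ 3: {}  — dead — no transitions
rest 'bbccc' ignored (set empty)
after full input: {}  (accept=7 not in)

Answer: REJECT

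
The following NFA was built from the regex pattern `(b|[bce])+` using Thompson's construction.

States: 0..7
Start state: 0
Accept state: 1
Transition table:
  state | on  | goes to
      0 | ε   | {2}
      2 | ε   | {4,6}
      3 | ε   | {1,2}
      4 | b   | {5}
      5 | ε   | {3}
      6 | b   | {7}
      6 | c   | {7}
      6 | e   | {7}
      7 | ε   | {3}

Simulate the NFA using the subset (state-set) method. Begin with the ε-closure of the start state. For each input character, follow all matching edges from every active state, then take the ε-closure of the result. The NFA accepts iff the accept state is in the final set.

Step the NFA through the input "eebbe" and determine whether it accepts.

Answer: ACCEPT

Steps:
S₀ = ε-closure({0}) = {0,2,4,6}
'e' @ 1: {1,2,3,4,6,7}  [accepting]
'e' @ 2: {1,2,3,4,6,7}  [accepting]
'b' @ 3: {1,2,3,4,5,6,7}  [accepting]
'b' @ 4: {1,2,3,4,5,6,7}  [accepting]
'e' @ 5: {1,2,3,4,6,7}  [accepting]
end set {1,2,3,4,6,7} — state 1 in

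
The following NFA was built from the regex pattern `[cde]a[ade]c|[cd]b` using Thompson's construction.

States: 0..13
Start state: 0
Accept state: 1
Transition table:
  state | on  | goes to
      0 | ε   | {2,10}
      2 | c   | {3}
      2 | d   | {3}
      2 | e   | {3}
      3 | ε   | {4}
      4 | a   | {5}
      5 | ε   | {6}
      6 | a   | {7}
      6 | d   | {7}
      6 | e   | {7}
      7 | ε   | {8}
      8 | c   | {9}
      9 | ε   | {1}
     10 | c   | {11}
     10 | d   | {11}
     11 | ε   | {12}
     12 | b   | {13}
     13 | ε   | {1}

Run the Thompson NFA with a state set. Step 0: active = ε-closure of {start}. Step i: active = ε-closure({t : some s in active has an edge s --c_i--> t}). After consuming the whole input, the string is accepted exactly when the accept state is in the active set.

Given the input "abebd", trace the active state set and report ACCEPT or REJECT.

Answer: REJECT

Trace:
initial (ε-close {0}): {0,2,10}
'a' @ 1: {}  — no active states
rest 'bebd' ignored (set empty)
final: {}; accept 1 not in set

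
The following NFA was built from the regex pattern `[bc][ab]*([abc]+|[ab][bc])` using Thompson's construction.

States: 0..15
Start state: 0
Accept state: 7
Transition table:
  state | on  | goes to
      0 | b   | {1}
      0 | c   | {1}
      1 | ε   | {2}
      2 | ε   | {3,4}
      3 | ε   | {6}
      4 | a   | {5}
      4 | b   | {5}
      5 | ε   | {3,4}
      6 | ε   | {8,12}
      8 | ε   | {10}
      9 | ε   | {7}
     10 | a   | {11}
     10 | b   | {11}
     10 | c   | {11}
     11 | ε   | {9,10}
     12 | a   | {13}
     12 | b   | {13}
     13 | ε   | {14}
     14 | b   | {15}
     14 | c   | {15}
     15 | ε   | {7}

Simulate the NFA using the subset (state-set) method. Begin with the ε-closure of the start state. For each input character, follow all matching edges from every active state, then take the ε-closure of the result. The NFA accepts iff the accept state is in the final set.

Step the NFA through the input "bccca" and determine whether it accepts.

initial (ε-close {0}): {0}
'b' @ 1: {1,2,3,4,6,8,10,12}
'c' @ 2: {7,9,10,11}  (accept∈set)
'c' @ 3: {7,9,10,11}  (accept∈set)
'c' @ 4: {7,9,10,11}  (accept∈set)
'a' @ 5: {7,9,10,11}  (accept∈set)
final: {7,9,10,11}; accept 7 in set

Answer: ACCEPT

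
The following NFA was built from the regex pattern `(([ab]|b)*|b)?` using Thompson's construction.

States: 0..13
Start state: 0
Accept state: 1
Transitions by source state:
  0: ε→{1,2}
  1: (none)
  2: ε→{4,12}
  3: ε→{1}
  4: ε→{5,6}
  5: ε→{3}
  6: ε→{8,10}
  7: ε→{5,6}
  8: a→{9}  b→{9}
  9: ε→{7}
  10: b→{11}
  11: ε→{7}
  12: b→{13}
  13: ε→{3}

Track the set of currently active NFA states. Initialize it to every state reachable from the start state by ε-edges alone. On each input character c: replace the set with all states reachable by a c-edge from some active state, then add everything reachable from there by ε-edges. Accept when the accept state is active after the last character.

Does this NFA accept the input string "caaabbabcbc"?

Answer: REJECT

Steps:
initial (ε-close {0}): {0,1,2,3,4,5,6,8,10,12}
'c' @ 1: {}  — dead — no transitions
rest 'aaabbabcbc' ignored (set empty)
end set {} — state 1 not in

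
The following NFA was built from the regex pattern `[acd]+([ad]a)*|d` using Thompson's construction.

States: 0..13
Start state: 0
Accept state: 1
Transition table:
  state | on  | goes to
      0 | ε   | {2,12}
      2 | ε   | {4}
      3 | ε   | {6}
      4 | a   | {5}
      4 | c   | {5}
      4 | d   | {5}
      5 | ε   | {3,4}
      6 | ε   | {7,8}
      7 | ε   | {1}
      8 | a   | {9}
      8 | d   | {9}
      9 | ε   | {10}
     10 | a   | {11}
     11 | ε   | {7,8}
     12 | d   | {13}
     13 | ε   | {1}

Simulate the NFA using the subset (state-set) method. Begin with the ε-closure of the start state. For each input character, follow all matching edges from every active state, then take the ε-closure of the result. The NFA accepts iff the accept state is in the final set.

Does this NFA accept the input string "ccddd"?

start: ε-closure({0}) = {0,2,4,12}
'c' @ 1: {1,3,4,5,6,7,8}  ✓accept
'c' @ 2: {1,3,4,5,6,7,8}  ✓accept
'd' @ 3: {1,3,4,5,6,7,8,9,10}  ✓accept
'd' @ 4: {1,3,4,5,6,7,8,9,10}  ✓accept
'd' @ 5: {1,3,4,5,6,7,8,9,10}  ✓accept
end set {1,3,4,5,6,7,8,9,10} — state 1 in

Answer: ACCEPT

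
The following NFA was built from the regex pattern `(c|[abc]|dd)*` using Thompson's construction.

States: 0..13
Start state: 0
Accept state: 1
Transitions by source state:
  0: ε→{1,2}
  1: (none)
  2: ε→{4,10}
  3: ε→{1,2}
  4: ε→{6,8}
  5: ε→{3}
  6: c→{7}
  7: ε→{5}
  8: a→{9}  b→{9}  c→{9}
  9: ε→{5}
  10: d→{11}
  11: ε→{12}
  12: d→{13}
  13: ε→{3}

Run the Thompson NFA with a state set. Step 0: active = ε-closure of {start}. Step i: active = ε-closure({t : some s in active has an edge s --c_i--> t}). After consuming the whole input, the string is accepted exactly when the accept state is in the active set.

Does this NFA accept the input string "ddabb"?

start: ε-closure({0}) = {0,1,2,4,6,8,10}
'd' @ 1: {11,12}
'd' @ 2: {1,2,3,4,6,8,10,13}  [accepting]
'a' @ 3: {1,2,3,4,5,6,8,9,10}  [accepting]
'b' @ 4: {1,2,3,4,5,6,8,9,10}  [accepting]
'b' @ 5: {1,2,3,4,5,6,8,9,10}  [accepting]
final: {1,2,3,4,5,6,8,9,10}; accept 1 in set

Answer: ACCEPT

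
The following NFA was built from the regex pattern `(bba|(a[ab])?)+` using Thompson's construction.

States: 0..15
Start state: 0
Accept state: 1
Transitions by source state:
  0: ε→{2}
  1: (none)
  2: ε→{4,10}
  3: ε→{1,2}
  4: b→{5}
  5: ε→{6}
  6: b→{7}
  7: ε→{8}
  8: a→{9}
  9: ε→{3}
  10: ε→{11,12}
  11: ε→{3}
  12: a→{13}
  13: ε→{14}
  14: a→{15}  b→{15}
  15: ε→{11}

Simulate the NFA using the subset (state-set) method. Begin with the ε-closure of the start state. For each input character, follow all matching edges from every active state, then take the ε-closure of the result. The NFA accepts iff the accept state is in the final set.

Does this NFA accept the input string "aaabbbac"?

Answer: REJECT

Steps:
S₀ = ε-closure({0}) = {0,1,2,3,4,10,11,12}
'a' @ 1: {13,14}
'a' @ 2: {1,2,3,4,10,11,12,15}  [accepting]
'a' @ 3: {13,14}
'b' @ 4: {1,2,3,4,10,11,12,15}  [accepting]
'b' @ 5: {5,6}
'b' @ 6: {7,8}
'a' @ 7: {1,2,3,4,9,10,11,12}  [accepting]
'c' @ 8: {}  — state set empty
end set {} — state 1 not in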